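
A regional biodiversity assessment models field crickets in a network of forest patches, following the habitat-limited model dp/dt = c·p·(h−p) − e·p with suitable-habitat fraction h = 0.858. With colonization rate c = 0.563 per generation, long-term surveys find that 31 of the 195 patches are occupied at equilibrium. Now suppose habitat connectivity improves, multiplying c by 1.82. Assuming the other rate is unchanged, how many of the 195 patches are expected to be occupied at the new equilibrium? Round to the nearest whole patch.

Observed p* = 31/195 = 0.15897.
Balance c(h−p*) = e gives e = 0.563×(0.858 − 0.15897) = 0.39355.
New p* = 0.858 − e/c = 0.858 − 0.39355/1.02466 = 0.47392.
Expected occupied = 195 × 0.47392 = 92.41 ≈ 92.

92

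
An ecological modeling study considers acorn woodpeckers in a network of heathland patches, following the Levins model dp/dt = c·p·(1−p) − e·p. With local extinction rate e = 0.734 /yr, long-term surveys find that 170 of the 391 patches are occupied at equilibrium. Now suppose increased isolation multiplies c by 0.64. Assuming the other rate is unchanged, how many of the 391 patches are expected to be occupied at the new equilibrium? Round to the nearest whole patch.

46

Observed p* = 170/391 = 0.43478.
Balance c(1−p*) = e gives c = e/(1 − 0.43478) = 0.734/0.56522 = 1.29861.
New p* = 1 − e/c = 1 − 0.73400/0.83111 = 0.11684.
Expected occupied = 391 × 0.11684 = 45.68 ≈ 46.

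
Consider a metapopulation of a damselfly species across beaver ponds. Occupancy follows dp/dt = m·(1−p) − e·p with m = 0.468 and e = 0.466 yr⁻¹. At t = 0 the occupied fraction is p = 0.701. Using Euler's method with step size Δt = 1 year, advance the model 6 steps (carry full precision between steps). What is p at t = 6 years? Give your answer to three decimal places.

0.501

Update rule: p ← p + [m·(1−p) − e·p]·Δt with Δt = 1.
t = 1: p = 0.70100 + (-0.18673) = 0.51427
t = 2: p = 0.51427 + (-0.01232) = 0.50194
t = 3: p = 0.50194 + (-0.00081) = 0.50113
t = 4: p = 0.50113 + (-0.00005) = 0.50107
t = 5: p = 0.50107 + (-0.00000) = 0.50107
t = 6: p = 0.50107 + (-0.00000) = 0.50107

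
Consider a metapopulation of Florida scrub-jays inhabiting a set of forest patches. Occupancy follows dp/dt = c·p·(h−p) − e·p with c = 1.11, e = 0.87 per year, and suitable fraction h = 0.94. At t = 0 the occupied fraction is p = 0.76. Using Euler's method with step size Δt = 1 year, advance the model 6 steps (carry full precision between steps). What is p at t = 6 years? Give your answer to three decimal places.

0.181

Update rule: p ← p + [c·p·(h−p) − e·p]·Δt with Δt = 1.
t = 1: p = 0.76000 + (-0.50935) = 0.25065
t = 2: p = 0.25065 + (-0.02627) = 0.22438
t = 3: p = 0.22438 + (-0.01698) = 0.20740
t = 4: p = 0.20740 + (-0.01178) = 0.19562
t = 5: p = 0.19562 + (-0.00856) = 0.18706
t = 6: p = 0.18706 + (-0.00640) = 0.18066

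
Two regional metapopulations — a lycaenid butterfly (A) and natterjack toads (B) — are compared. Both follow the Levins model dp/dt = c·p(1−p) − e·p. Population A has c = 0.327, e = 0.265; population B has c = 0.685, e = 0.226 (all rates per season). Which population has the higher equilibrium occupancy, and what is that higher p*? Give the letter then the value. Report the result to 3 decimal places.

B, 0.670

A: p*_A = 1 − 0.265/0.327 = 0.1896.
B: p*_B = 1 − 0.226/0.685 = 0.6701.
B is higher at 0.6701.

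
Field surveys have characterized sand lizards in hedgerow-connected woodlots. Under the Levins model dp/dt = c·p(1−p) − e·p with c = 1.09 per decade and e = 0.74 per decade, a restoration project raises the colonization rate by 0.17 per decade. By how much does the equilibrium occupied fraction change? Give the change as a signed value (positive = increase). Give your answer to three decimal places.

Before: p* = 1 − 0.74/1.09 = 0.3211.
After the change, c = 1.26, e = 0.74, so p* = 1 − 0.74/1.26 = 0.4127.
Δp* = 0.4127 − 0.3211 = +0.0916.

0.092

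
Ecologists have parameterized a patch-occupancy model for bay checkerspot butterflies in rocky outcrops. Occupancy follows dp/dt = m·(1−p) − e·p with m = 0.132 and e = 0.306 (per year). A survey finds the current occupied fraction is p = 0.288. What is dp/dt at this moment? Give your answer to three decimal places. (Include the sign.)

0.006

Colonization term: m·(1−p) = 0.132×0.7120 = 0.09398.
Extinction term: e·p = 0.08813.
dp/dt = 0.09398 − 0.08813 = 0.00586.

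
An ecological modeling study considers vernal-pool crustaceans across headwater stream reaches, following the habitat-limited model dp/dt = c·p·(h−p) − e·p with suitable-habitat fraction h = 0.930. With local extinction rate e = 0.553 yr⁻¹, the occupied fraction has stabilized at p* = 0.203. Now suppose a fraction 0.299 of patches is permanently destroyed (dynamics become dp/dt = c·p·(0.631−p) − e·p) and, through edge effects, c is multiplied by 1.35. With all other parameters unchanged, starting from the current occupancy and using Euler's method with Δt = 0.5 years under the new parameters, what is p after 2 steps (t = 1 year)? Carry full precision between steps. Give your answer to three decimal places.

0.182

Balance c(h−p*) = e gives c = e/(0.93 − 0.20300) = 0.553/0.72700 = 0.76066.
Starting from p₀ = 0.20300; update p ← p + (dp/dt)·Δt with the new parameters.
p: 0.20300 → 0.19148  (Δp = -0.01152)
p: 0.19148 → 0.18175  (Δp = -0.00973)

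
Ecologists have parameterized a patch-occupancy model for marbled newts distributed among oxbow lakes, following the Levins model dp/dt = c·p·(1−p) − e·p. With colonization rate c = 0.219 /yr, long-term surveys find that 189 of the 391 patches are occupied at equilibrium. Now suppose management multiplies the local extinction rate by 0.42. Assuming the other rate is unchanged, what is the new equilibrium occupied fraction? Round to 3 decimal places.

Observed p* = 189/391 = 0.48338.
Balance c(1−p*) = e gives e = 0.219×(1 − 0.48338) = 0.11314.
New p* = 1 − e/c = 1 − 0.04752/0.21900 = 0.78301.

0.783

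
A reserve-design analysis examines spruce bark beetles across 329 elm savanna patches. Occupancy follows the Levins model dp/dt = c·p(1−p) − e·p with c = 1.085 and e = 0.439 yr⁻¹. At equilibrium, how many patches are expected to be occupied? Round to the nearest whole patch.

196

p* = 1 − e/c = 1 − 0.439/1.085 = 0.5954.
Expected occupied patches = N × p* = 329 × 0.5954 = 195.88 ≈ 196.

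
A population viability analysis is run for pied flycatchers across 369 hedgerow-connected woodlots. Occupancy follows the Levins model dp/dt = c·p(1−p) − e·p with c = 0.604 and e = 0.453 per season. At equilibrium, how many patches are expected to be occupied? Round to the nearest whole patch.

p* = 1 − e/c = 1 − 0.453/0.604 = 0.2500.
Expected occupied patches = N × p* = 369 × 0.2500 = 92.25 ≈ 92.

92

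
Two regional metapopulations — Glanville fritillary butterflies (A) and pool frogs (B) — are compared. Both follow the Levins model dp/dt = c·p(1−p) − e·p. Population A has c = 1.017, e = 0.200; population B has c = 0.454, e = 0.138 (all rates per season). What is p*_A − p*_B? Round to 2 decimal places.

A: p*_A = 1 − 0.200/1.017 = 0.8033.
B: p*_B = 1 − 0.138/0.454 = 0.6960.
p*_A − p*_B = 0.8033 − 0.6960 = 0.1073.

0.11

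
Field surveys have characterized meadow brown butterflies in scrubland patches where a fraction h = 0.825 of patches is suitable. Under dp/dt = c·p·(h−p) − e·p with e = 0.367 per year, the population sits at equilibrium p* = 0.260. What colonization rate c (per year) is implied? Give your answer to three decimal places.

At equilibrium c(h−p*) = e, so c = e/(h−p*).
c = 0.367/(0.825 − 0.260) = 0.367/0.5650 = 0.6496.

0.650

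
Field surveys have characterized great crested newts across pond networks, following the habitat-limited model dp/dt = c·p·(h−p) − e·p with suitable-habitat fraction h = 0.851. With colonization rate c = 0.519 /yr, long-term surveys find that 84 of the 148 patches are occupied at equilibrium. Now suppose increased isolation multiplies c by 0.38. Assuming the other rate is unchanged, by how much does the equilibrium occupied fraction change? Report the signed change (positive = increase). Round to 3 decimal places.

Observed p* = 84/148 = 0.56757.
Balance c(h−p*) = e gives e = 0.519×(0.851 − 0.56757) = 0.14710.
New p* = 0.851 − e/c = 0.851 − 0.14710/0.19722 = 0.10513.
Δp* = 0.10513 − 0.56757 = -0.46244.

-0.462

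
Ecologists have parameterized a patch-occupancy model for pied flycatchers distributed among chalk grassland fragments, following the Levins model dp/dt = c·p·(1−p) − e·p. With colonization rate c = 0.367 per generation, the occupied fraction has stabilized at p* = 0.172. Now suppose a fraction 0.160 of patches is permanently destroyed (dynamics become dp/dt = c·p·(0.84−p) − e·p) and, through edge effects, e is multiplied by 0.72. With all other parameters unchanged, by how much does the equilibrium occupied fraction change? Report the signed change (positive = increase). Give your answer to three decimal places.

0.072

Balance c(1−p*) = e gives e = 0.367×(1 − 0.17200) = 0.30388.
New p* = 0.84 − e/c = 0.84 − 0.21879/0.36700 = 0.24384.
Δp* = 0.24384 − 0.17200 = +0.07184.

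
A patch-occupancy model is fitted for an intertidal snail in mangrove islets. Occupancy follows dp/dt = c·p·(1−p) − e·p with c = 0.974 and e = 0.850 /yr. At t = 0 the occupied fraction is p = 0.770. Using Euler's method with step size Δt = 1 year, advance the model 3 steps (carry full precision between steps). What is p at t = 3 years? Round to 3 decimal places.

Update rule: p ← p + [c·p·(1−p) − e·p]·Δt with Δt = 1.
  1  |  dp/dt·Δt = -0.482005  |  p_1 = 0.287995
  2  |  dp/dt·Δt = -0.045073  |  p_2 = 0.242922
  3  |  dp/dt·Δt = -0.027354  |  p_3 = 0.215567

0.216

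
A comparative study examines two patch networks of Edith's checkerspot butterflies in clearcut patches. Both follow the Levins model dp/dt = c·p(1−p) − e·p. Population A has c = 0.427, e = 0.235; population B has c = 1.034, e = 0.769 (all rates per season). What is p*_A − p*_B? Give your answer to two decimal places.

A: p*_A = 1 − 0.235/0.427 = 0.4496.
B: p*_B = 1 − 0.769/1.034 = 0.2563.
p*_A − p*_B = 0.4496 − 0.2563 = 0.1934.

0.19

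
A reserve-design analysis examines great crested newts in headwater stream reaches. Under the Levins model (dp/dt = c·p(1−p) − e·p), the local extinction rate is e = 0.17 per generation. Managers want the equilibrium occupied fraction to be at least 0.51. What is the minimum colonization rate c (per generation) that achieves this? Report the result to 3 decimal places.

p* = 1 − e/c ≥ 0.51 requires e/c ≤ 0.4900, i.e. c ≥ e/0.4900.
c_min = 0.17/0.4900 = 0.3469.

0.347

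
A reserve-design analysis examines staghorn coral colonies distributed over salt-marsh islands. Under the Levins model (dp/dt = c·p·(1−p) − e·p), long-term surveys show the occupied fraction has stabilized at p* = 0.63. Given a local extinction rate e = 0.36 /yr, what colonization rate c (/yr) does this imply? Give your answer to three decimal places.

0.973

At equilibrium c(1−p*) = e, so c = e/(1−p*).
c = 0.36/(1 − 0.63) = 0.36/0.3700 = 0.9730.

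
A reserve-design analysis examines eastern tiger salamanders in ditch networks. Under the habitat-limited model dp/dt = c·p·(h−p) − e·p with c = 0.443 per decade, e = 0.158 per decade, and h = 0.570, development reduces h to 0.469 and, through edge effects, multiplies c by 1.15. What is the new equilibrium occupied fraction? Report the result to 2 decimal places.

Before: p* = h − e/c = 0.570 − 0.158/0.443 = 0.570 − 0.3567 = 0.2133.
After: c = 0.50945, e = 0.158, h = 0.469; p* = 0.469 − 0.158/0.50945 = 0.1589.

0.16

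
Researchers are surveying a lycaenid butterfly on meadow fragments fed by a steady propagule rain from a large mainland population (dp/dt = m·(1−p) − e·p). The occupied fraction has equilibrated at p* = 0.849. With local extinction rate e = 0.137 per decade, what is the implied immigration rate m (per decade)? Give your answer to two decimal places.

At equilibrium m(1−p*) = e·p*, so m = e·p*/(1−p*).
m = 0.137 × 0.849 / 0.1510 = 0.1163/0.1510 = 0.7703.

0.77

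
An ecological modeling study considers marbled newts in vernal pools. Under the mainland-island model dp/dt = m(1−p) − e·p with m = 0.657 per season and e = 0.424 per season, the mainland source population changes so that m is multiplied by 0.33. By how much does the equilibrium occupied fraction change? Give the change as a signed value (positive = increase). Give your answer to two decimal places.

-0.27

Before: p* = 0.657/(0.657+0.424) = 0.6078.
After: m = 0.21681, e = 0.424; p* = 0.21681/0.6408 = 0.3383.
Δp* = 0.3383 − 0.6078 = -0.2694.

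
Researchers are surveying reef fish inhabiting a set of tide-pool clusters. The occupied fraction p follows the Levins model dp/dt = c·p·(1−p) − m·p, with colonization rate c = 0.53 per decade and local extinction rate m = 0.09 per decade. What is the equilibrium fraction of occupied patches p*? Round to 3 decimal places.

Setting dp/dt = 0 and dividing through by p* gives c·(1−p*) = m.
So p* = 1 − m/c = 1 − 0.09/0.53 = 1 − 0.1698 = 0.8302.

0.830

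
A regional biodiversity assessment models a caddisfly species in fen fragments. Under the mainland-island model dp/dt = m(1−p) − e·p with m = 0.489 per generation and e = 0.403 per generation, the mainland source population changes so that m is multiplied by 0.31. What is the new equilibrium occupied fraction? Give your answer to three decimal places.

0.273

Before: p* = 0.489/(0.489+0.403) = 0.5482.
After: m = 0.15159, e = 0.403; p* = 0.15159/0.5546 = 0.2733.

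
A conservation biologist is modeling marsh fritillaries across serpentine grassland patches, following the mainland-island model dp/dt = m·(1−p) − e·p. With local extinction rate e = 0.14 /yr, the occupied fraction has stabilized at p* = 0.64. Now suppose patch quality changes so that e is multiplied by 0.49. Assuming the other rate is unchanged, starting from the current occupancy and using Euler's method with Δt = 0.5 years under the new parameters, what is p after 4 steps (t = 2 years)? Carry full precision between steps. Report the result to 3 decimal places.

Balance m(1−p*) = e·p* gives m = e·p*/(1−p*) = 0.14×0.64000/0.36000 = 0.24889.
Starting from p₀ = 0.64000; update p ← p + (dp/dt)·Δt with the new parameters.
step 1: Δp = +0.02285, p = 0.66285
step 2: Δp = +0.01922, p = 0.68207
step 3: Δp = +0.01617, p = 0.69824
step 4: Δp = +0.01360, p = 0.71184

0.712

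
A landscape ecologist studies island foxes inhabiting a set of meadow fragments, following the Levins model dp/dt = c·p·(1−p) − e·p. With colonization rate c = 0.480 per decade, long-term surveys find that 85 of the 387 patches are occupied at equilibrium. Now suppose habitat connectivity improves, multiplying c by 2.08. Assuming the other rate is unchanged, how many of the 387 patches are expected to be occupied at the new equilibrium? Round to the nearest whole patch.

242

Observed p* = 85/387 = 0.21964.
Balance c(1−p*) = e gives e = 0.480×(1 − 0.21964) = 0.37457.
New p* = 1 − e/c = 1 − 0.37457/0.99840 = 0.62483.
Expected occupied = 387 × 0.62483 = 241.81 ≈ 242.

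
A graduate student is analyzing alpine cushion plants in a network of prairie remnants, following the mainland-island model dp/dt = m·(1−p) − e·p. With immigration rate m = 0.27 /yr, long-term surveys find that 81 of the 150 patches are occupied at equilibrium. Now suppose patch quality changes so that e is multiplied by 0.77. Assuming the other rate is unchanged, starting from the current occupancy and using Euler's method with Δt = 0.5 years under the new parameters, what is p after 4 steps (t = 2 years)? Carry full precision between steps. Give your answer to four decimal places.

0.5807

Observed p* = 81/150 = 0.54000.
Balance m(1−p*) = e·p* gives e = m(1−p*)/p* = 0.27×0.46000/0.54000 = 0.23000.
Starting from p₀ = 0.54000; update p ← p + (dp/dt)·Δt with the new parameters.
p: 0.54000 → 0.55428  (Δp = +0.01428)
p: 0.55428 → 0.56537  (Δp = +0.01109)
p: 0.56537 → 0.57398  (Δp = +0.00861)
p: 0.57398 → 0.58067  (Δp = +0.00669)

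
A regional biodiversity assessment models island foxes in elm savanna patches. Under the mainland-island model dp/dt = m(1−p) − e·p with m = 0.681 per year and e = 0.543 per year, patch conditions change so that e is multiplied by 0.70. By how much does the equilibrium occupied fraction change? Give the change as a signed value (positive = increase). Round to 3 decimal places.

0.085

Before: p* = 0.681/(0.681+0.543) = 0.5564.
After: m = 0.681, e = 0.3801; p* = 0.681/1.0611 = 0.6418.
Δp* = 0.6418 − 0.5564 = +0.0854.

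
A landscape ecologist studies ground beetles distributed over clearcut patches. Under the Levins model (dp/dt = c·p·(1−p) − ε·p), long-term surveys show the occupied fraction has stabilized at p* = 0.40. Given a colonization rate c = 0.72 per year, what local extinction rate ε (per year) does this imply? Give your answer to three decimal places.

At equilibrium c(1−p*) = ε.
ε = 0.72 × (1 − 0.40) = 0.72 × 0.6000 = 0.4320.

0.432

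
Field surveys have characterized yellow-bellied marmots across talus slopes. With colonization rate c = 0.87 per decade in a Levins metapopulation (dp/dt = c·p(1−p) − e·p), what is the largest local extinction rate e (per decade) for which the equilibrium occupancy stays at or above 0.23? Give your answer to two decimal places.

1 − e/c ≥ 0.23 ⇒ e ≤ c(1 − 0.23) = 0.87 × 0.7700.
e_max = 0.6699.

0.67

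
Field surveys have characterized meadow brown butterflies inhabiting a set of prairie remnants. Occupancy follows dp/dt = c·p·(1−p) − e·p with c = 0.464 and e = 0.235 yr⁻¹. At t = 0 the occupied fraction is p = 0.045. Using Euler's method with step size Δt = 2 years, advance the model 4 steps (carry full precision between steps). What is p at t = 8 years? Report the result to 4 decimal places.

Update rule: p ← p + [c·p·(1−p) − e·p]·Δt with Δt = 2.
  1  |  dp/dt·Δt = +0.018731  |  p_1 = 0.063731
  2  |  dp/dt·Δt = +0.025420  |  p_2 = 0.089150
  3  |  dp/dt·Δt = +0.033455  |  p_3 = 0.122606
  4  |  dp/dt·Δt = +0.042204  |  p_4 = 0.164809

0.1648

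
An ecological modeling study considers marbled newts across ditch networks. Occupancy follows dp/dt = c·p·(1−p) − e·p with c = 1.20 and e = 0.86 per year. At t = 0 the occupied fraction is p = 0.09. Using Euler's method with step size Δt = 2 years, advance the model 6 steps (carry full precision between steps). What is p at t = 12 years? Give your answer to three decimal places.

Update rule: p ← p + [c·p·(1−p) − e·p]·Δt with Δt = 2.
t = 2: p = 0.09000 + (+0.04176) = 0.13176
t = 4: p = 0.13176 + (+0.04793) = 0.17969
t = 6: p = 0.17969 + (+0.04470) = 0.22439
t = 8: p = 0.22439 + (+0.03174) = 0.25613
t = 10: p = 0.25613 + (+0.01672) = 0.27285
t = 12: p = 0.27285 + (+0.00686) = 0.27972

0.280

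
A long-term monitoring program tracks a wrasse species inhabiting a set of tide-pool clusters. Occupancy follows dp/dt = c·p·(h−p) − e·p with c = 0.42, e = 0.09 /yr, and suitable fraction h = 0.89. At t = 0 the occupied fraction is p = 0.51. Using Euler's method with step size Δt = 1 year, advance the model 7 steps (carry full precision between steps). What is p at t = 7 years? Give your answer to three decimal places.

0.653

Update rule: p ← p + [c·p·(h−p) − e·p]·Δt with Δt = 1.
  1  |  dp/dt·Δt = +0.035496  |  p_1 = 0.545496
  2  |  dp/dt·Δt = +0.029834  |  p_2 = 0.575330
  3  |  dp/dt·Δt = +0.024257  |  p_3 = 0.599587
  4  |  dp/dt·Δt = +0.019171  |  p_4 = 0.618758
  5  |  dp/dt·Δt = +0.014802  |  p_5 = 0.633559
  6  |  dp/dt·Δt = +0.011217  |  p_6 = 0.644777
  7  |  dp/dt·Δt = +0.008378  |  p_7 = 0.653155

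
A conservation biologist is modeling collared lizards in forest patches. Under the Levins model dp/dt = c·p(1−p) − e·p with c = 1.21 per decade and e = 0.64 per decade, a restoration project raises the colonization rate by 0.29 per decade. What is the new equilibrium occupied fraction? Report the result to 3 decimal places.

Before: p* = 1 − 0.64/1.21 = 0.4711.
After the change, c = 1.5, e = 0.64, so p* = 1 − 0.64/1.5 = 0.5733.

0.573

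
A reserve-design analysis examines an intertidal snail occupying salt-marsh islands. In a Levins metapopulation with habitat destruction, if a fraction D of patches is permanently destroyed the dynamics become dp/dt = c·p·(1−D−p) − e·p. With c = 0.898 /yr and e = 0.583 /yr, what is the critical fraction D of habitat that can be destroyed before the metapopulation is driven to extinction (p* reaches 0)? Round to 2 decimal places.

0.35

The nontrivial equilibrium is p* = (1−D) − e/c; extinction occurs when this hits zero.
So D_crit = 1 − e/c = 1 − 0.583/0.898 = 1 − 0.6492 = 0.3508.
Note this equals the original equilibrium occupancy — the Levins extinction-debt result.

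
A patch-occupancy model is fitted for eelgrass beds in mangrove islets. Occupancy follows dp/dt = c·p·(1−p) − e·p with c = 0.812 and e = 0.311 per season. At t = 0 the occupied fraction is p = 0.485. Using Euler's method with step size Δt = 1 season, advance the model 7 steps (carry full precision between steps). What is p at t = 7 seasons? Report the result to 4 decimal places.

Update rule: p ← p + [c·p·(1−p) − e·p]·Δt with Δt = 1.
t = 1: p = 0.48500 + (+0.05198) = 0.53698
t = 2: p = 0.53698 + (+0.03489) = 0.57187
t = 3: p = 0.57187 + (+0.02095) = 0.59282
t = 4: p = 0.59282 + (+0.01164) = 0.60446
t = 5: p = 0.60446 + (+0.00615) = 0.61061
t = 6: p = 0.61061 + (+0.00316) = 0.61378
t = 7: p = 0.61378 + (+0.00160) = 0.61538

0.6154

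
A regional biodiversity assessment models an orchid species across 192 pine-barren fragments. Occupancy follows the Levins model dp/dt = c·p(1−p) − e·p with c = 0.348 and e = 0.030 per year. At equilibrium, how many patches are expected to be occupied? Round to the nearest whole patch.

p* = 1 − e/c = 1 − 0.030/0.348 = 0.9138.
Expected occupied patches = N × p* = 192 × 0.9138 = 175.45 ≈ 175.

175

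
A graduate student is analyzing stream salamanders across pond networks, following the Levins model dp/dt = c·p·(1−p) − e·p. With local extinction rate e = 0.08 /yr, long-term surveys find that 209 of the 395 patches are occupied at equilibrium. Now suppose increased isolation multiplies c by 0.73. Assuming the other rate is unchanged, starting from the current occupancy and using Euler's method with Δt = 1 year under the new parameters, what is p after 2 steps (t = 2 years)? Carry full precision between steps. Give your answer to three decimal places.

Observed p* = 209/395 = 0.52911.
Balance c(1−p*) = e gives c = e/(1 − 0.52911) = 0.08/0.47089 = 0.16989.
Starting from p₀ = 0.52911; update p ← p + (dp/dt)·Δt with the new parameters.
  1  |  dp/dt·Δt = -0.011429  |  p_1 = 0.517685
  2  |  dp/dt·Δt = -0.010448  |  p_2 = 0.507237

0.507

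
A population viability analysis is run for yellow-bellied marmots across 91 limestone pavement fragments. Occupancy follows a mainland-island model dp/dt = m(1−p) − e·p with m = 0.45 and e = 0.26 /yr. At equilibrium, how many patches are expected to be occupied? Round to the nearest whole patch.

p* = m/(m+e) = 0.45/0.7100 = 0.6338.
Expected occupied patches = N × p* = 91 × 0.6338 = 57.68 ≈ 58.

58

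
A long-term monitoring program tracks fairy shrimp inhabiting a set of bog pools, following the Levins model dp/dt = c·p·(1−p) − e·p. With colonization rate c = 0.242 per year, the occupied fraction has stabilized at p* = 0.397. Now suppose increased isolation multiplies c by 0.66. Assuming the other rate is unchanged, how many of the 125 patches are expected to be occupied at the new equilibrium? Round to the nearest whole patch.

Balance c(1−p*) = e gives e = 0.242×(1 − 0.39700) = 0.14593.
New p* = 1 − e/c = 1 − 0.14593/0.15972 = 0.08634.
Expected occupied = 125 × 0.08634 = 10.79 ≈ 11.

11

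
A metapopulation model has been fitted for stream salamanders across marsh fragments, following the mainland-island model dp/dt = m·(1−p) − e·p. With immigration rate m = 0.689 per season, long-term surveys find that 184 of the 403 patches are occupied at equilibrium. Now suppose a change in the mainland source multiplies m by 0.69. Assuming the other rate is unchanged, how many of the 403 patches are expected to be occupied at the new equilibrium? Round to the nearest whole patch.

148

Observed p* = 184/403 = 0.45658.
Balance m(1−p*) = e·p* gives e = m(1−p*)/p* = 0.689×0.54342/0.45658 = 0.82005.
New p* = m/(m+e) = 0.47541/(0.47541+0.82005) = 0.36698.
Expected occupied = 403 × 0.36698 = 147.89 ≈ 148.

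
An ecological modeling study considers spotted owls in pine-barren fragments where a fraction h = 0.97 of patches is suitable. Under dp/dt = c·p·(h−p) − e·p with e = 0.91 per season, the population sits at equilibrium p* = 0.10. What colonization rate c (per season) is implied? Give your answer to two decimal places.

1.05

At equilibrium c(h−p*) = e, so c = e/(h−p*).
c = 0.91/(0.97 − 0.10) = 0.91/0.8700 = 1.0460.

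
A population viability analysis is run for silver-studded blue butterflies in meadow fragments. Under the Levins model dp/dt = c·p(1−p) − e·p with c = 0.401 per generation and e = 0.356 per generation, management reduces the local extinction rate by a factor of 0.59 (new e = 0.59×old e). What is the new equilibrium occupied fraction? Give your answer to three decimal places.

0.476

Before: p* = 1 − 0.356/0.401 = 0.1122.
After the change, c = 0.401, e = 0.21004, so p* = 1 − 0.21004/0.401 = 0.4762.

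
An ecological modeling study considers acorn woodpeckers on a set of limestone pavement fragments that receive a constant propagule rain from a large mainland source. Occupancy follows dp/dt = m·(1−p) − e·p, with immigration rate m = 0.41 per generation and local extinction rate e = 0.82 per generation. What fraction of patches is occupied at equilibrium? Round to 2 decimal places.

0.33

Setting dp/dt = 0: m − m·p* = e·p*, so m = (m+e)·p*.
p* = m/(m+e) = 0.41/(0.41+0.82) = 0.41/1.2300 = 0.3333.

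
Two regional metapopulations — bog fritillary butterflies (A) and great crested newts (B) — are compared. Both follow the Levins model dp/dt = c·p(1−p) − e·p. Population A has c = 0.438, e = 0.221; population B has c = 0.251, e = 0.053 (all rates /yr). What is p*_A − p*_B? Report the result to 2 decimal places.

A: p*_A = 1 − 0.221/0.438 = 0.4954.
B: p*_B = 1 − 0.053/0.251 = 0.7888.
p*_A − p*_B = 0.4954 − 0.7888 = -0.2934.

-0.29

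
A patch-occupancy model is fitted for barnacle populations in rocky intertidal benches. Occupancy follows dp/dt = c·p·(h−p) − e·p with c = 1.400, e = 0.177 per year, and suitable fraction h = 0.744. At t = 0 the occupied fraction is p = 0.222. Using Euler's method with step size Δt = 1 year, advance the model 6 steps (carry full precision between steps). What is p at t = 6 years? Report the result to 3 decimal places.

Update rule: p ← p + [c·p·(h−p) − e·p]·Δt with Δt = 1.
p: 0.22200 → 0.34494  (Δp = +0.12294)
p: 0.34494 → 0.47660  (Δp = +0.13166)
p: 0.47660 → 0.57066  (Δp = +0.09406)
p: 0.57066 → 0.60814  (Δp = +0.03748)
p: 0.60814 → 0.61617  (Δp = +0.00803)
p: 0.61617 → 0.61738  (Δp = +0.00121)

0.617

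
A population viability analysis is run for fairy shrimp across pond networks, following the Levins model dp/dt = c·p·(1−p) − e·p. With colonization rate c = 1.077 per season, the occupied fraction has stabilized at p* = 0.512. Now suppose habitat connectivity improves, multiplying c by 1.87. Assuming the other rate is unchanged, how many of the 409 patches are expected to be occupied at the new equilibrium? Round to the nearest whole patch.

302

Balance c(1−p*) = e gives e = 1.077×(1 − 0.51200) = 0.52558.
New p* = 1 − e/c = 1 − 0.52558/2.01399 = 0.73904.
Expected occupied = 409 × 0.73904 = 302.27 ≈ 302.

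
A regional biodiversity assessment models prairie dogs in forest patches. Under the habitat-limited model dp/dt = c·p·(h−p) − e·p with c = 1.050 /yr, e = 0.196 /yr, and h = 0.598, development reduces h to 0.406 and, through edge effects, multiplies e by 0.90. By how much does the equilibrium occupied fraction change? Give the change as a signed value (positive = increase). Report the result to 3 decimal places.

Before: p* = h − e/c = 0.598 − 0.196/1.050 = 0.598 − 0.1867 = 0.4113.
After: c = 1.05, e = 0.1764, h = 0.406; p* = 0.406 − 0.1764/1.05 = 0.2380.
Δp* = 0.2380 − 0.4113 = -0.1733.

-0.173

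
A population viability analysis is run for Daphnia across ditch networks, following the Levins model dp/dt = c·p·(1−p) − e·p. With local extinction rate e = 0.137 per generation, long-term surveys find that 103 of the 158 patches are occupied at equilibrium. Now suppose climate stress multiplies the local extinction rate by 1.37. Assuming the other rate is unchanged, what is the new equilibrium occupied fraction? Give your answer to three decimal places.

0.523

Observed p* = 103/158 = 0.65190.
Balance c(1−p*) = e gives c = e/(1 − 0.65190) = 0.137/0.34810 = 0.39357.
New p* = 1 − e/c = 1 − 0.18769/0.39357 = 0.52311.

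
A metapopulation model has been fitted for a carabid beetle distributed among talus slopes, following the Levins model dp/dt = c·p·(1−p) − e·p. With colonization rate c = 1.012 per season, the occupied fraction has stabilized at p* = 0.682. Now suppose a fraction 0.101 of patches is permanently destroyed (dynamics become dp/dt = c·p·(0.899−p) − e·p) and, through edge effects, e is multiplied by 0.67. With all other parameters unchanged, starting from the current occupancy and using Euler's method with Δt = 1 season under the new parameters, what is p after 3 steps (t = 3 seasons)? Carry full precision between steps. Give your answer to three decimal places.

Balance c(1−p*) = e gives e = 1.012×(1 − 0.68200) = 0.32182.
Starting from p₀ = 0.68200; update p ← p + (dp/dt)·Δt with the new parameters.
step 1: Δp = +0.00272, p = 0.68472
step 2: Δp = +0.00085, p = 0.68557
step 3: Δp = +0.00026, p = 0.68583

0.686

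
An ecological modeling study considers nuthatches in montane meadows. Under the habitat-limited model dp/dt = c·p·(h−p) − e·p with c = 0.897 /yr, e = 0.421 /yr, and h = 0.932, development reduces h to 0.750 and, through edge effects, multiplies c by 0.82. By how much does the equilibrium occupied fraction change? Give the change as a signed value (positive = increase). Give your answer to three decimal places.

-0.285

Before: p* = h − e/c = 0.932 − 0.421/0.897 = 0.932 − 0.4693 = 0.4627.
After: c = 0.73554, e = 0.421, h = 0.750; p* = 0.750 − 0.421/0.73554 = 0.1776.
Δp* = 0.1776 − 0.4627 = -0.2850.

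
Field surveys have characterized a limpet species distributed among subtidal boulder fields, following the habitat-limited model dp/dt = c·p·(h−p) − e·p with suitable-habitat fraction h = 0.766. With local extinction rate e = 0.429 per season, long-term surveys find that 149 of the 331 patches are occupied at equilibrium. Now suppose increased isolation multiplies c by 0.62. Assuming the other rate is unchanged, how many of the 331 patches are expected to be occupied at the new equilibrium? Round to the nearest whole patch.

85

Observed p* = 149/331 = 0.45015.
Balance c(h−p*) = e gives c = e/(0.766 − 0.45015) = 0.429/0.31585 = 1.35824.
New p* = 0.766 − e/c = 0.766 − 0.42900/0.84211 = 0.25657.
Expected occupied = 331 × 0.25657 = 84.92 ≈ 85.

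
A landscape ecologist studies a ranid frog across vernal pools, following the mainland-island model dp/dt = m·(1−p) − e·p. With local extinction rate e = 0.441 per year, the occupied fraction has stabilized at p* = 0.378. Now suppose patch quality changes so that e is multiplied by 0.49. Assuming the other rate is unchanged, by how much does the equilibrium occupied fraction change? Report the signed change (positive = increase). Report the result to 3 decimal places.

Balance m(1−p*) = e·p* gives m = e·p*/(1−p*) = 0.441×0.37800/0.62200 = 0.26800.
New p* = m/(m+e) = 0.26800/(0.26800+0.21609) = 0.55362.
Δp* = 0.55362 − 0.37800 = +0.17562.

0.176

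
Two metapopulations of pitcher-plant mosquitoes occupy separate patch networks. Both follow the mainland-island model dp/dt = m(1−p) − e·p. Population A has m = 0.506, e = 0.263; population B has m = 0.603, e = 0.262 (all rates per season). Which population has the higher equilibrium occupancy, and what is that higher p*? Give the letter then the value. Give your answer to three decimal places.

B, 0.697

A: p*_A = m/(m+e) = 0.506/0.7690 = 0.6580.
B: p*_B = 0.603/0.8650 = 0.6971.
B is higher at 0.6971.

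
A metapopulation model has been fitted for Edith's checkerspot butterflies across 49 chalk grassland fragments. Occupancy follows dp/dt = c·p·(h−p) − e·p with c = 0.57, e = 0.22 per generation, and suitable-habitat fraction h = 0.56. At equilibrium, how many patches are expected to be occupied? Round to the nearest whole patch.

9

p* = h − e/c = 0.56 − 0.3860 = 0.1740.
Expected occupied patches = N × p* = 49 × 0.1740 = 8.53 ≈ 9.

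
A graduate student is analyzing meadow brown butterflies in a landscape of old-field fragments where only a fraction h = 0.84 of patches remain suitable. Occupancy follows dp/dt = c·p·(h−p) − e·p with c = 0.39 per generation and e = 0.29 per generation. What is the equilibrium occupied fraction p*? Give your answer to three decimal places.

0.096

Setting dp/dt = 0 and dividing by p* gives c·(h−p*) = e.
So p* = h − e/c = 0.84 − 0.29/0.39 = 0.84 − 0.7436 = 0.0964.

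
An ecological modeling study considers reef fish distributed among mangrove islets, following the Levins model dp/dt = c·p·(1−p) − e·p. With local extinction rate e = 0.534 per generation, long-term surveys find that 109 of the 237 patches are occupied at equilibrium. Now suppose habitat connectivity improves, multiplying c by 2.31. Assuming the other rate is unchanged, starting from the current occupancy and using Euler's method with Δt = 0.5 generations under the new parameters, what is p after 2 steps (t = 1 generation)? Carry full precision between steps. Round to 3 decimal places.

Observed p* = 109/237 = 0.45992.
Balance c(1−p*) = e gives c = e/(1 − 0.45992) = 0.534/0.54008 = 0.98873.
Starting from p₀ = 0.45992; update p ← p + (dp/dt)·Δt with the new parameters.
p: 0.45992 → 0.62078  (Δp = +0.16086)
p: 0.62078 → 0.72387  (Δp = +0.10309)

0.724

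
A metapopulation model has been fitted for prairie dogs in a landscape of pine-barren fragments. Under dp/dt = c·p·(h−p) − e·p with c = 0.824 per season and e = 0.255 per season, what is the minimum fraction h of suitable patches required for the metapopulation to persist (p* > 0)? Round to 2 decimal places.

0.31

p* = h − e/c is positive only when h > e/c.
h_min = e/c = 0.255/0.824 = 0.3095.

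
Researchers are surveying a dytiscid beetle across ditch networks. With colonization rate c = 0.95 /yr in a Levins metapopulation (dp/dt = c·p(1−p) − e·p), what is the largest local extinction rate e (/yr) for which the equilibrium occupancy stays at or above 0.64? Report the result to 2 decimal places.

1 − e/c ≥ 0.64 ⇒ e ≤ c(1 − 0.64) = 0.95 × 0.3600.
e_max = 0.3420.

0.34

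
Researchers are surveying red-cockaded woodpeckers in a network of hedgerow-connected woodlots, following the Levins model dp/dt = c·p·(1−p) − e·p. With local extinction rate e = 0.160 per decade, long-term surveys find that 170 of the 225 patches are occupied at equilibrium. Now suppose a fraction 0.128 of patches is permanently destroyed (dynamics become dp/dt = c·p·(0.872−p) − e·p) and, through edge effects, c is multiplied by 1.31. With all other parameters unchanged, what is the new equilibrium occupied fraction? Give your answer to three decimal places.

Observed p* = 170/225 = 0.75556.
Balance c(1−p*) = e gives c = e/(1 − 0.75556) = 0.160/0.24444 = 0.65456.
New p* = 0.872 − e/c = 0.872 − 0.16000/0.85747 = 0.68540.

0.685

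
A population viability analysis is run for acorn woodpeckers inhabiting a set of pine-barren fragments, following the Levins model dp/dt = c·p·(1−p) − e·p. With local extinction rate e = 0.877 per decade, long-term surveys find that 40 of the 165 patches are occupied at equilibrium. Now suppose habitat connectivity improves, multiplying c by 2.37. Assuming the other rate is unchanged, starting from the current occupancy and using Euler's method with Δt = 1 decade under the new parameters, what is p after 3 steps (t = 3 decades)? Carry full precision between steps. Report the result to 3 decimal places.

0.609

Observed p* = 40/165 = 0.24242.
Balance c(1−p*) = e gives c = e/(1 − 0.24242) = 0.877/0.75758 = 1.15764.
Starting from p₀ = 0.24242; update p ← p + (dp/dt)·Δt with the new parameters.
step 1: Δp = +0.29127, p = 0.53369
step 2: Δp = +0.21474, p = 0.74843
step 3: Δp = -0.13980, p = 0.60863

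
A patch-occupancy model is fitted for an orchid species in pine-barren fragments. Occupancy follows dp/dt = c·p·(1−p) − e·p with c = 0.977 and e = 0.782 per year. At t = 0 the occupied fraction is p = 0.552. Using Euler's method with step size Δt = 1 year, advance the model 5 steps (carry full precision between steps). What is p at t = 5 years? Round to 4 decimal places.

Update rule: p ← p + [c·p·(1−p) − e·p]·Δt with Δt = 1.
t = 1: p = 0.55200 + (-0.19006) = 0.36194
t = 2: p = 0.36194 + (-0.05741) = 0.30453
t = 3: p = 0.30453 + (-0.03122) = 0.27331
t = 4: p = 0.27331 + (-0.01968) = 0.25362
t = 5: p = 0.25362 + (-0.01339) = 0.24024

0.2402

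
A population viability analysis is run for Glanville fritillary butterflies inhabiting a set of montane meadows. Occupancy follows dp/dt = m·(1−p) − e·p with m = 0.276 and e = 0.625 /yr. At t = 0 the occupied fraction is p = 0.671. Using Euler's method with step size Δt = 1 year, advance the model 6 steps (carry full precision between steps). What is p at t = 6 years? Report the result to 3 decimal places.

Update rule: p ← p + [m·(1−p) − e·p]·Δt with Δt = 1.
step 1: Δp = -0.32857, p = 0.34243
step 2: Δp = -0.03253, p = 0.30990
step 3: Δp = -0.00322, p = 0.30668
step 4: Δp = -0.00032, p = 0.30636
step 5: Δp = -0.00003, p = 0.30633
step 6: Δp = -0.00000, p = 0.30633

0.306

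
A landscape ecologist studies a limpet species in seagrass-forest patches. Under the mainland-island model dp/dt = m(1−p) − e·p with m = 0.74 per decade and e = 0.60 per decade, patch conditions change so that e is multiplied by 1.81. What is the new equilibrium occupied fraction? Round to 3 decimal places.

0.405

Before: p* = 0.74/(0.74+0.60) = 0.5522.
After: m = 0.74, e = 1.086; p* = 0.74/1.8260 = 0.4053.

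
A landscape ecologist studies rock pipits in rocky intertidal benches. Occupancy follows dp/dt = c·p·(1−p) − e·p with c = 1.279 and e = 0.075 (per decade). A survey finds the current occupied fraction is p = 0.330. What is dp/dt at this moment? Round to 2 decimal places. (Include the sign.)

Colonization term: c·p·(1−p) = 1.279×0.330×0.6700 = 0.28279.
Extinction term: e·p = 0.02475.
dp/dt = 0.28279 − 0.02475 = 0.25804.

0.26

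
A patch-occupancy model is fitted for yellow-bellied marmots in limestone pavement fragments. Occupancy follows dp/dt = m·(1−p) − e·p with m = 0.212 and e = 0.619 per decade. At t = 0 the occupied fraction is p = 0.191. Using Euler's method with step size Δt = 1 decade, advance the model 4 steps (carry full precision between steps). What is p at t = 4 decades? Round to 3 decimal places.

0.255

Update rule: p ← p + [m·(1−p) − e·p]·Δt with Δt = 1.
  1  |  dp/dt·Δt = +0.053279  |  p_1 = 0.244279
  2  |  dp/dt·Δt = +0.009004  |  p_2 = 0.253283
  3  |  dp/dt·Δt = +0.001522  |  p_3 = 0.254805
  4  |  dp/dt·Δt = +0.000257  |  p_4 = 0.255062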